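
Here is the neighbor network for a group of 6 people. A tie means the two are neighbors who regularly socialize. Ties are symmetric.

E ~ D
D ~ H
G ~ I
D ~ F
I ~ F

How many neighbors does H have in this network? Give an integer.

1

H is directly tied to D. That is 1 neighbor, so the degree of H is 1.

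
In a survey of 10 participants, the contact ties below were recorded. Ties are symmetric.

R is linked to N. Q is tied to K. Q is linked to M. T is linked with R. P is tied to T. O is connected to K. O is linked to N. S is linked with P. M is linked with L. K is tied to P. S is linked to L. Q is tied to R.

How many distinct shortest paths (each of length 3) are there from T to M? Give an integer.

The shortest distance is 3, and the only length-3 path is T–R–Q–M. So there is exactly 1 shortest path.

1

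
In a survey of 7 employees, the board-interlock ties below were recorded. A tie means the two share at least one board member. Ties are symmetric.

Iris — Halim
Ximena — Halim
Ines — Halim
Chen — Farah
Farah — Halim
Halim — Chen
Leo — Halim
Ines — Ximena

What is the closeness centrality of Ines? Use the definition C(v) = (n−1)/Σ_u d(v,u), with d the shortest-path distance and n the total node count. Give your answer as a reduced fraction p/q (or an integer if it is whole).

3/5

Distances from Ines: Chen:2, Farah:2, Halim:1, Iris:2, Leo:2, Ximena:1. Sum = 10.
n = 7, so closeness = 6/10 = 3/5.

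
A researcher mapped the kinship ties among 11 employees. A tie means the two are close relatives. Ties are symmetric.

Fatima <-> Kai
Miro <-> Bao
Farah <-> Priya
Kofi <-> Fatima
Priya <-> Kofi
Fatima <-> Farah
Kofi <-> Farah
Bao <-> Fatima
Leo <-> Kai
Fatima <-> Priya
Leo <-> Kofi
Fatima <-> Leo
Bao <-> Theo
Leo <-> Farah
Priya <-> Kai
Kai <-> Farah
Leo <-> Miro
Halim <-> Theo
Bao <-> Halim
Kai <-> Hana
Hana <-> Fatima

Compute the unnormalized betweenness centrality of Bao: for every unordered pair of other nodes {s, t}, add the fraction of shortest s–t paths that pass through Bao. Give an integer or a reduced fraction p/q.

Pairs whose geodesics pass through Bao — Miro–Halim: 1; Miro–Theo: 1; Miro–Hana: 1/3; Miro–Priya: 1/5; Miro–Fatima: 1/2; Halim–Hana: 1; Halim–Kai: 1; Halim–Farah: 1; Halim–Priya: 1; Halim–Fatima: 1; Halim–Kofi: 1; Halim–Leo: 2/2; Theo–Hana: 1; Theo–Kai: 1 … (+5 more pairs).
All other pairs contribute 0.
Summing the contributions gives betweenness(Bao) = 511/30.

511/30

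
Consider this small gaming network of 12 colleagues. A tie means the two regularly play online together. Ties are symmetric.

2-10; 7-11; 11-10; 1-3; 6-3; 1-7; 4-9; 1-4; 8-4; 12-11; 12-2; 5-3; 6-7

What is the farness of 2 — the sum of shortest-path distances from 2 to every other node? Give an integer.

43

Distances from 2: 1:4, 3:5, 4:5, 5:6, 6:4, 7:3, 8:6, 9:6, 10:1, 11:2, 12:1.
Sum = 4 + 5 + 5 + 6 + 4 + 3 + 6 + 6 + 1 + 2 + 1 = 43.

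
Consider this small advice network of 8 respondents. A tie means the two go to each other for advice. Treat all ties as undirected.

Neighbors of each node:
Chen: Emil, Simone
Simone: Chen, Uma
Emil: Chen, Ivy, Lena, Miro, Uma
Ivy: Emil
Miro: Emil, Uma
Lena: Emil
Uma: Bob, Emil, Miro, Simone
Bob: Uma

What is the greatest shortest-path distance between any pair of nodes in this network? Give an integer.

3

Eccentricity of each node (its greatest distance to any other): Bob:3, Chen:3, Emil:2, Ivy:3, Lena:3, Miro:2, Simone:3, Uma:2.
The maximum eccentricity is 3, realized for instance by the pair Chen–Bob via Chen – Simone – Uma – Bob. So the diameter is 3.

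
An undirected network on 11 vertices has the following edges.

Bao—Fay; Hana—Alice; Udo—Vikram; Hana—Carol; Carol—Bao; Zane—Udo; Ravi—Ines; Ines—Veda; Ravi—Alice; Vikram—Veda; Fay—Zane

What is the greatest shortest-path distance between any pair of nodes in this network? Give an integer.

5

Eccentricity of each node (its greatest distance to any other): Alice:5, Bao:5, Carol:5, Fay:5, Hana:5, Ines:5, Ravi:5, Udo:5, Veda:5, Vikram:5, Zane:5.
The maximum eccentricity is 5, realized for instance by the pair Fay–Ines via Fay – Zane – Udo – Vikram – Veda – Ines. So the diameter is 5.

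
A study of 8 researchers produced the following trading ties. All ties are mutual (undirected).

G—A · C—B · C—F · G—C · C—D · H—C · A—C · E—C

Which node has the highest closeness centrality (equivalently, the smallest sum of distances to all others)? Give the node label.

C

Farness (sum of distances to all others) for each node — A:12, B:13, C:7, D:13, E:13, F:13, G:12, H:13.
The smallest farness is 7, for C, so C has the highest closeness.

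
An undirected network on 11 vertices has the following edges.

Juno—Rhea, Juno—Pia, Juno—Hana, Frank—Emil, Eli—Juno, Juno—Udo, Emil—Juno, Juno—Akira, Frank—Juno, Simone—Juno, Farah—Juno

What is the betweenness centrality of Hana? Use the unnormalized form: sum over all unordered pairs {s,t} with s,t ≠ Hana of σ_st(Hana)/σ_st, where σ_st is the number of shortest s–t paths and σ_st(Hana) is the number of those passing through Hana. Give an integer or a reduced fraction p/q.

No shortest path between any pair of other nodes passes through Hana.
Summing the contributions gives betweenness(Hana) = 0.

0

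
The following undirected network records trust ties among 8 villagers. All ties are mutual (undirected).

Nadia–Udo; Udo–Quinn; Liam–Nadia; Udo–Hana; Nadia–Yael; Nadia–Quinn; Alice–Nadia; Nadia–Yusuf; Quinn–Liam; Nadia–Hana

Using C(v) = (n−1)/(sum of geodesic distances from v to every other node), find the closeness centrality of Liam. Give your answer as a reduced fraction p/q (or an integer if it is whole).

7/12

Distances from Liam: Alice:2, Hana:2, Nadia:1, Quinn:1, Udo:2, Yael:2, Yusuf:2. Sum = 12.
n = 8, so closeness = 7/12.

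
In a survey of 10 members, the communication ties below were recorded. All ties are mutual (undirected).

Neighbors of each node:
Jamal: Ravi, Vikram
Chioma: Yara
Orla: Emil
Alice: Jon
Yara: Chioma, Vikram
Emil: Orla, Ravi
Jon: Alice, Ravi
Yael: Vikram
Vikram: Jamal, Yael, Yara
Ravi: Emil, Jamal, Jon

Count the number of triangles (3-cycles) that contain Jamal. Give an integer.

Jamal's neighbors are Ravi and Vikram, but none of them are tied to each other, so no triangle contains Jamal.

0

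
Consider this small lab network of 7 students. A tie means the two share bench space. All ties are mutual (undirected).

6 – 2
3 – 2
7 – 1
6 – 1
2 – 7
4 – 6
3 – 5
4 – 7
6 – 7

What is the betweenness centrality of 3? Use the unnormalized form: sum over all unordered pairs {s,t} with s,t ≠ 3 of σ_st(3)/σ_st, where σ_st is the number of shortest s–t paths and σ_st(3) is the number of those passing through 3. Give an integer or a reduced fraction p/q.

5

Pairs whose geodesics pass through 3 — 4–5: 2/2; 6–5: 1; 7–5: 1; 1–5: 2/2; 2–5: 1.
All other pairs contribute 0.
Summing the contributions gives betweenness(3) = 5.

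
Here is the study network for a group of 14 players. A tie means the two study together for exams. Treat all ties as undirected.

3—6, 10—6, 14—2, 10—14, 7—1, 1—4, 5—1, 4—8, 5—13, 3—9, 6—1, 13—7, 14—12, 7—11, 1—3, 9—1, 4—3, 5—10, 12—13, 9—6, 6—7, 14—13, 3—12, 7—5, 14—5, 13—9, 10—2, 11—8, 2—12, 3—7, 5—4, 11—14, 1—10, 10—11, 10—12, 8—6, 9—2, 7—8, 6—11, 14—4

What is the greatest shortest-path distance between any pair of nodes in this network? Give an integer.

Eccentricity of each node (its greatest distance to any other): 1:2, 2:3, 3:2, 4:2, 5:2, 6:2, 7:3, 8:3, 9:2, 10:2, 11:2, 12:3, 13:2, 14:2.
The maximum eccentricity is 3, realized for instance by the pair 8–2 via 8 – 6 – 10 – 2. So the diameter is 3.

3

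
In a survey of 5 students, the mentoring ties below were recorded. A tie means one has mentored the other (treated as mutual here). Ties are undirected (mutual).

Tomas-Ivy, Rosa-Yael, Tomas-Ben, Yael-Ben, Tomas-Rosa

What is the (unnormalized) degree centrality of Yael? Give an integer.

2

Yael is directly tied to Ben and Rosa. That is 2 neighbors, so the degree of Yael is 2.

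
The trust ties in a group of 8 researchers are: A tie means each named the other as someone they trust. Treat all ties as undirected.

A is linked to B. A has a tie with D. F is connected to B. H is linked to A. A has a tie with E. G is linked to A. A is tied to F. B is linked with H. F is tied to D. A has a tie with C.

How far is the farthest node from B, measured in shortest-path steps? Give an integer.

2

Distances from B: A:1, C:2, D:2, E:2, F:1, G:2, H:1.
The largest is 2 (to G, E, D, and C), so the eccentricity of B is 2.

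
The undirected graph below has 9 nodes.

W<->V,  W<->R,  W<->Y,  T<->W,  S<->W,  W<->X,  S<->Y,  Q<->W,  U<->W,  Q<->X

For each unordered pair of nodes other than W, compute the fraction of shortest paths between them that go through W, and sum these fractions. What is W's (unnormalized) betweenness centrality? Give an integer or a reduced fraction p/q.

26

Pairs whose geodesics pass through W — X–T: 1; X–U: 1; X–R: 1; X–S: 1; X–V: 1; X–Y: 1; T–U: 1; T–R: 1; T–Q: 1; T–S: 1; T–V: 1; T–Y: 1; U–R: 1; U–Q: 1 … (+12 more pairs).
All other pairs contribute 0.
Summing the contributions gives betweenness(W) = 26.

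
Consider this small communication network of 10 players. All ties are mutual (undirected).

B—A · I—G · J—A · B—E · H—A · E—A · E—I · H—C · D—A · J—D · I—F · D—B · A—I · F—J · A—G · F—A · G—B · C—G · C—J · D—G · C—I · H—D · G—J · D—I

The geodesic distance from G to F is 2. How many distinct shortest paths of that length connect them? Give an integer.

The shortest distance is 2. The length-2 paths are: G–J–F; G–I–F; G–A–F.
That gives 3 distinct shortest paths.

3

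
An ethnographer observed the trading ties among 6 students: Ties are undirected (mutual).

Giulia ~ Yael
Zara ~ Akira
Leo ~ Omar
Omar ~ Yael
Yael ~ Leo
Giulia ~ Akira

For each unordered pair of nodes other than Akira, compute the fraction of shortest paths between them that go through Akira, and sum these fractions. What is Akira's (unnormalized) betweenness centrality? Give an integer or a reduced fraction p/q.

Pairs whose geodesics pass through Akira — Zara–Giulia: 1; Zara–Omar: 1; Zara–Yael: 1; Zara–Leo: 1.
All other pairs contribute 0.
Summing the contributions gives betweenness(Akira) = 4.

4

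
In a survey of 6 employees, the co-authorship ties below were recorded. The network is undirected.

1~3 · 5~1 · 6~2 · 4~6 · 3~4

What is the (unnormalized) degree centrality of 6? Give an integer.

2

6 is directly tied to 2 and 4. That is 2 neighbors, so the degree of 6 is 2.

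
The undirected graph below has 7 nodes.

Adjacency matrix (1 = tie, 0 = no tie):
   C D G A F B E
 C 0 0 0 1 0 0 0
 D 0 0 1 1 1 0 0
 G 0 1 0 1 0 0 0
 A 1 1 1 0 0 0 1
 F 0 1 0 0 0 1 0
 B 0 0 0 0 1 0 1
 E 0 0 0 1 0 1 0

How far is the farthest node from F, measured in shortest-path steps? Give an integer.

Distances from F: A:2, B:1, C:3, D:1, E:2, G:2.
The largest is 3 (to C), so the eccentricity of F is 3.

3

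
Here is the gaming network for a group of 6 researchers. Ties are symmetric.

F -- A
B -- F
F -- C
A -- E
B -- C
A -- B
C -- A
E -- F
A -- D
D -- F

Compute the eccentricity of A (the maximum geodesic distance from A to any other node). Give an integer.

1

Distances from A: B:1, C:1, D:1, E:1, F:1.
The largest is 1 (to B, C, F, D, and E), so the eccentricity of A is 1.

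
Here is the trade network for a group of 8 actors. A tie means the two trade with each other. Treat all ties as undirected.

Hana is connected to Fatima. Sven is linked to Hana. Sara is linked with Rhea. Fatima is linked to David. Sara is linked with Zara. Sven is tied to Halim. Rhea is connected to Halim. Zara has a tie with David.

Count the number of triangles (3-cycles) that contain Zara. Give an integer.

Zara's neighbors are David and Sara, but none of them are tied to each other, so no triangle contains Zara.

0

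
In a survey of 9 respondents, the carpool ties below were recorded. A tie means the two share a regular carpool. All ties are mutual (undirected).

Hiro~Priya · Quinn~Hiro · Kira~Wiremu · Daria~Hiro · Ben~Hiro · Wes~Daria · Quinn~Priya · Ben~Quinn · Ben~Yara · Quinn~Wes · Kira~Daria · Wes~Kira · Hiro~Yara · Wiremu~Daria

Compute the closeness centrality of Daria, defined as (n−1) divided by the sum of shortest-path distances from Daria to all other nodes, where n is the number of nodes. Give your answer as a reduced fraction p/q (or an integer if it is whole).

2/3

Distances from Daria: Ben:2, Hiro:1, Kira:1, Priya:2, Quinn:2, Wes:1, Wiremu:1, Yara:2. Sum = 12.
n = 9, so closeness = 8/12 = 2/3.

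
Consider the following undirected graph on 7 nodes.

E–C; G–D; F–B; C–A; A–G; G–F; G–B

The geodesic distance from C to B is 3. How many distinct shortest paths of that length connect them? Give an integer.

The shortest distance is 3, and the only length-3 path is C–A–G–B. So there is exactly 1 shortest path.

1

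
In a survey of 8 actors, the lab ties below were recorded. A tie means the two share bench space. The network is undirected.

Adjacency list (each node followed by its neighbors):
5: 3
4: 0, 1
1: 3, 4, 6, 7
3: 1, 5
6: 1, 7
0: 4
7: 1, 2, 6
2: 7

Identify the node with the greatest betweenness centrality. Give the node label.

Unnormalized betweenness of each node: 0:0, 1:16, 2:0, 3:6, 4:6, 5:0, 6:0, 7:6.
1 has the largest value, 16, making it the main broker — the node through which the most shortest paths run.

1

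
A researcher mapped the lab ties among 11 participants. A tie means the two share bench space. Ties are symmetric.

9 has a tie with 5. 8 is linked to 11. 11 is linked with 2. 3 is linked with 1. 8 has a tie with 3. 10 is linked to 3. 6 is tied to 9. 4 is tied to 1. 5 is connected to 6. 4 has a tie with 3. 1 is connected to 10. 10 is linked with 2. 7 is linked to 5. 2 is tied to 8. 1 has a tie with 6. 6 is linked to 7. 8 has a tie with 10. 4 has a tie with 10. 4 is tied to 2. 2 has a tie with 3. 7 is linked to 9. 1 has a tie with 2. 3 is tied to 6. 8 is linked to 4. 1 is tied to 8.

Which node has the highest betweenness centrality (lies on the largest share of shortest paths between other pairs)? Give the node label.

6

Unnormalized betweenness of each node: 1:10, 2:4, 3:10, 4:0, 5:0, 6:21, 7:0, 8:4, 9:0, 10:0, 11:0.
6 has the largest value, 21, making it the main broker — the node through which the most shortest paths run.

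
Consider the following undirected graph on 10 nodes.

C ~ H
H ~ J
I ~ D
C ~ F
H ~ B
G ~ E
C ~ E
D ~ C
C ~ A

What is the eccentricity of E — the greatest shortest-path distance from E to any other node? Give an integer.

Distances from E: A:2, B:3, C:1, D:2, F:2, G:1, H:2, I:3, J:3.
The largest is 3 (to I, J, and B), so the eccentricity of E is 3.

3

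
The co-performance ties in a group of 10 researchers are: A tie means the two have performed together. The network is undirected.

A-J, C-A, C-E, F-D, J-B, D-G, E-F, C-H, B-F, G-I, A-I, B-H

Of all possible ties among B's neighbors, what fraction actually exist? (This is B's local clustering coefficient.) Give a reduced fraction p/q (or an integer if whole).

B's neighbors: F, H, and J (k = 3).
Possible neighbor pairs: C(3,2) = 3. Edges among them: none → e = 0.
Clustering(B) = 0/3 = 0.

0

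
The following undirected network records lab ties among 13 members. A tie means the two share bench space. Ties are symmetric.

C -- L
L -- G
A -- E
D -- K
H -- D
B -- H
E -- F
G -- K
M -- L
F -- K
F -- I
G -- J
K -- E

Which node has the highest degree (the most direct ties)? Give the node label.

K

Degrees — A:1, B:1, C:1, D:2, E:3, F:3, G:3, H:2, I:1, J:1, K:4, L:3, M:1.
The maximum is 4, attained only by K.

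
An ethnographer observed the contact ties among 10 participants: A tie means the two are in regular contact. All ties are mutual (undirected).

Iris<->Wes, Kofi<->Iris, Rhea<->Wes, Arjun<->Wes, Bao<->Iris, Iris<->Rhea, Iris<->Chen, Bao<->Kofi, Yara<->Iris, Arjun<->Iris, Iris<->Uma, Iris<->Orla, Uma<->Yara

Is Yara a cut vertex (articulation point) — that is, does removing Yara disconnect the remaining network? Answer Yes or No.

Even without Yara, every remaining node can still reach every other (the residual graph is connected), so Yara is not a cut vertex.

No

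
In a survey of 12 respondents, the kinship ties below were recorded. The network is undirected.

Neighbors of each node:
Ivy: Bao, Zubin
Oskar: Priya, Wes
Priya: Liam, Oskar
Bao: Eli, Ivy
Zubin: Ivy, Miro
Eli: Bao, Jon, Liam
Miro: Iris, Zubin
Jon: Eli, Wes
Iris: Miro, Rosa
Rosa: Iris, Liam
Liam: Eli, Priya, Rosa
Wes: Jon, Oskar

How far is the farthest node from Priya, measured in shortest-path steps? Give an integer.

5

Distances from Priya: Bao:3, Eli:2, Iris:3, Ivy:4, Jon:3, Liam:1, Miro:4, Oskar:1, Rosa:2, Wes:2, Zubin:5.
The largest is 5 (to Zubin), so the eccentricity of Priya is 5.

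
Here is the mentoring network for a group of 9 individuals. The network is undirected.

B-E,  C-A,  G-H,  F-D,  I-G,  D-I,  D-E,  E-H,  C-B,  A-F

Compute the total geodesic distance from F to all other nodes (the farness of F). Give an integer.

17

Distances from F: A:1, B:3, C:2, D:1, E:2, G:3, H:3, I:2.
Sum = 1 + 3 + 2 + 1 + 2 + 3 + 3 + 2 = 17.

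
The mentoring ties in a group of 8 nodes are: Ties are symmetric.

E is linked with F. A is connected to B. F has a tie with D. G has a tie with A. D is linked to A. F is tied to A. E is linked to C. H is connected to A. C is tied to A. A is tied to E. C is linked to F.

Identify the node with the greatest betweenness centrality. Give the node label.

Unnormalized betweenness of each node: A:16, B:0, C:0, D:0, E:0, F:1, G:0, H:0.
A has the largest value, 16, making it the main broker — the node through which the most shortest paths run.

A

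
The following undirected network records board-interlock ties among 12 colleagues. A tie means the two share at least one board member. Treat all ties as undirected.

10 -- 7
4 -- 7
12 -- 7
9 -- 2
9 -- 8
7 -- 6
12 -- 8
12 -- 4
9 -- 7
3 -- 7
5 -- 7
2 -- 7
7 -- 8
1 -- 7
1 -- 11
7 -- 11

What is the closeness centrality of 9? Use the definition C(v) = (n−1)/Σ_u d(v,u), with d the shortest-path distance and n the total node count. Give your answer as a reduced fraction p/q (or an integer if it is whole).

11/19

Distances from 9: 1:2, 2:1, 3:2, 4:2, 5:2, 6:2, 7:1, 8:1, 10:2, 11:2, 12:2. Sum = 19.
n = 12, so closeness = 11/19.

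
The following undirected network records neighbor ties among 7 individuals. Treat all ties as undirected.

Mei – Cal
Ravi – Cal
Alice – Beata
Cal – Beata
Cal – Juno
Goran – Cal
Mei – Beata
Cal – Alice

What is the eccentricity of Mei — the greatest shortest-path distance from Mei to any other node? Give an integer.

2

Distances from Mei: Alice:2, Beata:1, Cal:1, Goran:2, Juno:2, Ravi:2.
The largest is 2 (to Alice, Ravi, Goran, and Juno), so the eccentricity of Mei is 2.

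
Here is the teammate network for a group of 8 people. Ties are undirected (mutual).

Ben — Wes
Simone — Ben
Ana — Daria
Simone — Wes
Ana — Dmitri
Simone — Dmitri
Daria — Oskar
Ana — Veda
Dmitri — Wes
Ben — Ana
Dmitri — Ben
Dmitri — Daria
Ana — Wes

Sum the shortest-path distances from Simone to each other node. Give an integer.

13

Distances from Simone: Ana:2, Ben:1, Daria:2, Dmitri:1, Oskar:3, Veda:3, Wes:1.
Sum = 2 + 1 + 2 + 1 + 3 + 3 + 1 = 13.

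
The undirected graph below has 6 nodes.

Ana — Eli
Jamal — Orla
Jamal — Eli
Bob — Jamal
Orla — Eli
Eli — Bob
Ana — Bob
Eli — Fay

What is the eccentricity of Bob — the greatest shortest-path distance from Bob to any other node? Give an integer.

Distances from Bob: Ana:1, Eli:1, Fay:2, Jamal:1, Orla:2.
The largest is 2 (to Orla and Fay), so the eccentricity of Bob is 2.

2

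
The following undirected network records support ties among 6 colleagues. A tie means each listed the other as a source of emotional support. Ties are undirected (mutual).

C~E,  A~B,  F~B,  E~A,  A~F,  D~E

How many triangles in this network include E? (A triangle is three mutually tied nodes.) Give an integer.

0

E's neighbors are A, C, and D, but none of them are tied to each other, so no triangle contains E.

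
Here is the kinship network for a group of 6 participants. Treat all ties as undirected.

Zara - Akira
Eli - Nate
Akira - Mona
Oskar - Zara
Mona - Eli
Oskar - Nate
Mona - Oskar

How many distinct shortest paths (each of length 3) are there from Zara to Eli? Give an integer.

3

The shortest distance is 3. The length-3 paths are: Zara–Akira–Mona–Eli; Zara–Oskar–Mona–Eli; Zara–Oskar–Nate–Eli.
That gives 3 distinct shortest paths.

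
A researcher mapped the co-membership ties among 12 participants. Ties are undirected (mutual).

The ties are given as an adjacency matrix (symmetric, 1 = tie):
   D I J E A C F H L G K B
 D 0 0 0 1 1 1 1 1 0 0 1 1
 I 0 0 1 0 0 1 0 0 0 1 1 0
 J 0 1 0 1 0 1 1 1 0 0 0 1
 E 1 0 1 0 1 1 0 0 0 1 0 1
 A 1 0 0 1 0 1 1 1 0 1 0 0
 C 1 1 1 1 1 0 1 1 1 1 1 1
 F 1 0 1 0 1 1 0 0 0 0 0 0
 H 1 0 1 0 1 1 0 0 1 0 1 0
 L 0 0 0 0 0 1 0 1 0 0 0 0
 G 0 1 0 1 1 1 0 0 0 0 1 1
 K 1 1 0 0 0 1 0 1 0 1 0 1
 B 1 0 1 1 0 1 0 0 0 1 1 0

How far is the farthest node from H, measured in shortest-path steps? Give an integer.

Distances from H: A:1, B:2, C:1, D:1, E:2, F:2, G:2, I:2, J:1, K:1, L:1.
The largest is 2 (to E, F, B, I, and G), so the eccentricity of H is 2.

2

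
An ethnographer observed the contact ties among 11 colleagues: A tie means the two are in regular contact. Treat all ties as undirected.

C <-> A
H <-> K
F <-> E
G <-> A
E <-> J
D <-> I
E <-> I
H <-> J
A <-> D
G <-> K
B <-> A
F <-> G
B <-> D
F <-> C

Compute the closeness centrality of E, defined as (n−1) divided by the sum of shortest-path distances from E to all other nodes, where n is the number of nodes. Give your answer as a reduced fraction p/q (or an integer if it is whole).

Distances from E: A:3, B:3, C:2, D:2, F:1, G:2, H:2, I:1, J:1, K:3. Sum = 20.
n = 11, so closeness = 10/20 = 1/2.

1/2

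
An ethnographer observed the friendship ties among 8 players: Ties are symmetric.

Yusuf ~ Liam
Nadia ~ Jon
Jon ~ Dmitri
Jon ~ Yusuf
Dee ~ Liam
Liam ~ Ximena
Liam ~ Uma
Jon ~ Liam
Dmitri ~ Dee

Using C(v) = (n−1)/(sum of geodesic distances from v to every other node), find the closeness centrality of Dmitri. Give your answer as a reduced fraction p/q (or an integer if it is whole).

Distances from Dmitri: Dee:1, Jon:1, Liam:2, Nadia:2, Uma:3, Ximena:3, Yusuf:2. Sum = 14.
n = 8, so closeness = 7/14 = 1/2.

1/2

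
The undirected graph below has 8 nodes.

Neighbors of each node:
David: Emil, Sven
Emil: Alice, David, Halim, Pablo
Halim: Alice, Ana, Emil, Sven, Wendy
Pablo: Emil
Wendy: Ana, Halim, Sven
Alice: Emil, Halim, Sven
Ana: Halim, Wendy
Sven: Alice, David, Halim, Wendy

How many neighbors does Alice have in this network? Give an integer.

3

Alice is directly tied to Emil, Halim, and Sven. That is 3 neighbors, so the degree of Alice is 3.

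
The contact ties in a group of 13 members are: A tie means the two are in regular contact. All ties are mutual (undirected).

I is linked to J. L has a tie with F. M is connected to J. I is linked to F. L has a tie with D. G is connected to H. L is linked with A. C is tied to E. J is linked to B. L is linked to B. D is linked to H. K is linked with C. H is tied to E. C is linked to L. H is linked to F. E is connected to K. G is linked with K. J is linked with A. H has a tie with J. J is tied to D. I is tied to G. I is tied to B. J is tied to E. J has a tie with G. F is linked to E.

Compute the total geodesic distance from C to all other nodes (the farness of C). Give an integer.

23

Distances from C: A:2, B:2, D:2, E:1, F:2, G:2, H:2, I:3, J:2, K:1, L:1, M:3.
Sum = 2 + 2 + 2 + 1 + 2 + 2 + 2 + 3 + 2 + 1 + 1 + 3 = 23.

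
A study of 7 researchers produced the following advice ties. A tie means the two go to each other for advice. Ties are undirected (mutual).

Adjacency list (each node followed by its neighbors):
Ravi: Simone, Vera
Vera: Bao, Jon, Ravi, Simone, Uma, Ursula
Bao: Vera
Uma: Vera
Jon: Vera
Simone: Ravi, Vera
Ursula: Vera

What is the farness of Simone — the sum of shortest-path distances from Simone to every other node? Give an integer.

Distances from Simone: Bao:2, Jon:2, Ravi:1, Uma:2, Ursula:2, Vera:1.
Sum = 2 + 2 + 1 + 2 + 2 + 1 = 10.

10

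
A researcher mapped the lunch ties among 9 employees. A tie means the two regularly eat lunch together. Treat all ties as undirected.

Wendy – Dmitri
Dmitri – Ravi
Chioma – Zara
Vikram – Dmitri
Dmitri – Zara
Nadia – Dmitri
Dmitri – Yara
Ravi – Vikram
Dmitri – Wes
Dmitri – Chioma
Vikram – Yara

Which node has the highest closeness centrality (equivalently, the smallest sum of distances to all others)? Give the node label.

Farness (sum of distances to all others) for each node — Chioma:14, Dmitri:8, Nadia:15, Ravi:14, Vikram:13, Wendy:15, Wes:15, Yara:14, Zara:14.
The smallest farness is 8, for Dmitri, so Dmitri has the highest closeness.

Dmitri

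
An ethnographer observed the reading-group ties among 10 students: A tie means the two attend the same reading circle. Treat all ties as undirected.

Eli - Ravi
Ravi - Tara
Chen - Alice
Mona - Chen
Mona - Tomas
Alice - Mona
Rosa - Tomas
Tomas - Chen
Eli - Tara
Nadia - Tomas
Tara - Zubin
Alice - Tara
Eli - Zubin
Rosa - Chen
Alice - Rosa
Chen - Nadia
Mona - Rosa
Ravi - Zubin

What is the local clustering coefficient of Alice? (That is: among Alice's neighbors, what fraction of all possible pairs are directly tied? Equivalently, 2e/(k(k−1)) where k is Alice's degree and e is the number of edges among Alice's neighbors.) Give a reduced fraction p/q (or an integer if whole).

1/2

Alice's neighbors: Chen, Mona, Rosa, and Tara (k = 4).
Possible neighbor pairs: C(4,2) = 6. Edges among them: Chen–Mona, Chen–Rosa, Mona–Rosa → e = 3.
Clustering(Alice) = 3/6 = 1/2.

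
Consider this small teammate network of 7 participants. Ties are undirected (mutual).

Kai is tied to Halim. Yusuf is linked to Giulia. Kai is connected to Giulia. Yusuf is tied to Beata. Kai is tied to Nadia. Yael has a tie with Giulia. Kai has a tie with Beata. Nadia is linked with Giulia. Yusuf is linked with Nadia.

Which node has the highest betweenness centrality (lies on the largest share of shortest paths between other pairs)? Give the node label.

Unnormalized betweenness of each node: Beata:2/3, Giulia:17/3, Halim:0, Kai:13/2, Nadia:2/3, Yael:0, Yusuf:3/2.
Kai has the largest value, 13/2, making it the main broker — the node through which the most shortest paths run.

Kai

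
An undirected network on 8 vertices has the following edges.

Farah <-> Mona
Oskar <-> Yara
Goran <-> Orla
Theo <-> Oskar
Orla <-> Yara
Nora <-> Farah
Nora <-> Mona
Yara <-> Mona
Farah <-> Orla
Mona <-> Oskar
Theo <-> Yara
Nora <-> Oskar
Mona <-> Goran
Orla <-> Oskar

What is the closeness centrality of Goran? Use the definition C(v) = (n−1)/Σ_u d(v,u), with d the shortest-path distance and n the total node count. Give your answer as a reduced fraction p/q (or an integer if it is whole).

Distances from Goran: Farah:2, Mona:1, Nora:2, Orla:1, Oskar:2, Theo:3, Yara:2. Sum = 13.
n = 8, so closeness = 7/13.

7/13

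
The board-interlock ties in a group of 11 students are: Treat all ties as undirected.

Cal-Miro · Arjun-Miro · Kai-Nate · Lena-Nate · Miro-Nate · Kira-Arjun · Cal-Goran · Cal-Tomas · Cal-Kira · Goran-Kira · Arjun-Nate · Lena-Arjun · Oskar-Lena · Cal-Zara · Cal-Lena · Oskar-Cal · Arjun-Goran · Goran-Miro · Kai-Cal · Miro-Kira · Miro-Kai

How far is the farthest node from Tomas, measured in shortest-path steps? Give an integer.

Distances from Tomas: Arjun:3, Cal:1, Goran:2, Kai:2, Kira:2, Lena:2, Miro:2, Nate:3, Oskar:2, Zara:2.
The largest is 3 (to Arjun and Nate), so the eccentricity of Tomas is 3.

3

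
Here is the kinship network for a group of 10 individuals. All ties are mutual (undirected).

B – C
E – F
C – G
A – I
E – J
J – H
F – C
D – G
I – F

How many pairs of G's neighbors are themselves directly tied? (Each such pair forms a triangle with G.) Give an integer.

G's neighbors are C and D, but none of them are tied to each other, so no triangle contains G.

0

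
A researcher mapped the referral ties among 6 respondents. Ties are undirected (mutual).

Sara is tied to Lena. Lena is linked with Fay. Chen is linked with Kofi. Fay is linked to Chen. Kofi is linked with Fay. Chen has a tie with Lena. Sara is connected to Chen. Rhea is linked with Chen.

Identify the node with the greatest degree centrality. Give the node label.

Degrees — Chen:5, Fay:3, Kofi:2, Lena:3, Rhea:1, Sara:2.
The maximum is 5, attained only by Chen.

Chen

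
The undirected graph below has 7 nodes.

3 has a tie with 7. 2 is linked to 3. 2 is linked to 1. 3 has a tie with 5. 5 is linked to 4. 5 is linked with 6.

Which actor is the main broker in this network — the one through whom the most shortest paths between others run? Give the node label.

Unnormalized betweenness of each node: 1:0, 2:5, 3:11, 4:0, 5:9, 6:0, 7:0.
3 has the largest value, 11, making it the main broker — the node through which the most shortest paths run.

3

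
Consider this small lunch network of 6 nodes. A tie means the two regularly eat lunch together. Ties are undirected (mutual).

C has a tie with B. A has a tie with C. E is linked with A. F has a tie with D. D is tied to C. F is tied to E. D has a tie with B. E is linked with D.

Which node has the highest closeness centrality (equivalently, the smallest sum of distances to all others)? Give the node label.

D

Farness (sum of distances to all others) for each node — A:8, B:8, C:7, D:6, E:7, F:8.
The smallest farness is 6, for D, so D has the highest closeness.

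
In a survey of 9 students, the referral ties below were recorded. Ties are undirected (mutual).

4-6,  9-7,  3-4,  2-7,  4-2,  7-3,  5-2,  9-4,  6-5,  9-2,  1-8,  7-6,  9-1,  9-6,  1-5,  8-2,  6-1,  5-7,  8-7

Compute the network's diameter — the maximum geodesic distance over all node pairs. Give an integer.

Eccentricity of each node (its greatest distance to any other): 1:3, 2:2, 3:3, 4:2, 5:2, 6:2, 7:2, 8:2, 9:2.
The maximum eccentricity is 3, realized for instance by the pair 1–3 via 1 – 6 – 7 – 3. So the diameter is 3.

3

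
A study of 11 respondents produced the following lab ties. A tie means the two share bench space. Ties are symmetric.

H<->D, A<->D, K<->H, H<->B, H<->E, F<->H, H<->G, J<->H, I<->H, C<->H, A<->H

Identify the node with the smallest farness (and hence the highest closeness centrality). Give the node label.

H

Farness (sum of distances to all others) for each node — A:18, B:19, C:19, D:18, E:19, F:19, G:19, H:10, I:19, J:19, K:19.
The smallest farness is 10, for H, so H has the highest closeness.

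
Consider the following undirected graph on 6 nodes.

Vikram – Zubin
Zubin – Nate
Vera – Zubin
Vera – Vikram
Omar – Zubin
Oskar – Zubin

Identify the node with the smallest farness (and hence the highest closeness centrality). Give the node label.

Farness (sum of distances to all others) for each node — Nate:9, Omar:9, Oskar:9, Vera:8, Vikram:8, Zubin:5.
The smallest farness is 5, for Zubin, so Zubin has the highest closeness.

Zubin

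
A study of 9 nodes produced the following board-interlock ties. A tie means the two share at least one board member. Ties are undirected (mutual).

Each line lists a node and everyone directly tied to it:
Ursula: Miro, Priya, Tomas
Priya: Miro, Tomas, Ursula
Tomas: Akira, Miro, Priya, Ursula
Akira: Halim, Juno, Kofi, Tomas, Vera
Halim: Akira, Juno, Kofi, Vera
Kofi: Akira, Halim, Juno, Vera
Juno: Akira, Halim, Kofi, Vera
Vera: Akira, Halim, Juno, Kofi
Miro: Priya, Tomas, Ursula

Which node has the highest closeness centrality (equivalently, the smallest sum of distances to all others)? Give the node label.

Akira

Farness (sum of distances to all others) for each node — Akira:11, Halim:15, Juno:15, Kofi:15, Miro:17, Priya:17, Tomas:12, Ursula:17, Vera:15.
The smallest farness is 11, for Akira, so Akira has the highest closeness.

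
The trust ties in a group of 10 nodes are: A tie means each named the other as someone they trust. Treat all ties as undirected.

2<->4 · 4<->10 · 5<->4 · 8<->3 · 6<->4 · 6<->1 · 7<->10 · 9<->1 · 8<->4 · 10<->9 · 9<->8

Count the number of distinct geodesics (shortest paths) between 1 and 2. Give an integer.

The shortest distance is 3, and the only length-3 path is 1–6–4–2. So there is exactly 1 shortest path.

1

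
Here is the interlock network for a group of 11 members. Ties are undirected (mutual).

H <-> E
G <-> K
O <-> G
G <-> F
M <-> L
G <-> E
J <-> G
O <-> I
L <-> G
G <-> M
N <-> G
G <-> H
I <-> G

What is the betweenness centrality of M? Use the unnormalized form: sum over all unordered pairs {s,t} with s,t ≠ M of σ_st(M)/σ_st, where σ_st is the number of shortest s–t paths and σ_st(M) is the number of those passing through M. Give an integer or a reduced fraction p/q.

0

No shortest path between any pair of other nodes passes through M.
Summing the contributions gives betweenness(M) = 0.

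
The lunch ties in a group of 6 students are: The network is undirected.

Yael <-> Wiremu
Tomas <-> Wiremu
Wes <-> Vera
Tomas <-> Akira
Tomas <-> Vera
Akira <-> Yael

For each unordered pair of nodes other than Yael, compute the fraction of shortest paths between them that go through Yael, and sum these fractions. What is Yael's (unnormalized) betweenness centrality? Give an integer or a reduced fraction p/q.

Pairs whose geodesics pass through Yael — Wiremu–Akira: 1/2.
All other pairs contribute 0.
Summing the contributions gives betweenness(Yael) = 1/2.

1/2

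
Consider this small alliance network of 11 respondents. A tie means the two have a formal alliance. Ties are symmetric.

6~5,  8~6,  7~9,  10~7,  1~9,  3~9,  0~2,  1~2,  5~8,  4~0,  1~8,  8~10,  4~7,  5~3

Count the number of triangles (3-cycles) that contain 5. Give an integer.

1

5's neighbors: 3, 6, and 8.
Neighbor pairs that are themselves tied: 5–6–8. Each forms one triangle with 5, for 1 in total.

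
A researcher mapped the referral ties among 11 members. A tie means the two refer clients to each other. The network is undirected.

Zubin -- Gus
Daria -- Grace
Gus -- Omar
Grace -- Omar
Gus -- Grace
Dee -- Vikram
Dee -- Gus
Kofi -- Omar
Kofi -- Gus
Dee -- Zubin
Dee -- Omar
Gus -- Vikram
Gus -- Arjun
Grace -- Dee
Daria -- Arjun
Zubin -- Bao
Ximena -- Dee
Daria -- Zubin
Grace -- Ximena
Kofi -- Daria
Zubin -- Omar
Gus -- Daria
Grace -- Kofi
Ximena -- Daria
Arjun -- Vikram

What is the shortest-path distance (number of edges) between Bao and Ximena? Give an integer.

One shortest route is Bao – Zubin – Dee – Ximena, which uses 3 edges, and at distance 2 from Bao we only reach {Daria, Dee, Gus, Omar}, which does not include Ximena. So d(Bao,Ximena) = 3.

3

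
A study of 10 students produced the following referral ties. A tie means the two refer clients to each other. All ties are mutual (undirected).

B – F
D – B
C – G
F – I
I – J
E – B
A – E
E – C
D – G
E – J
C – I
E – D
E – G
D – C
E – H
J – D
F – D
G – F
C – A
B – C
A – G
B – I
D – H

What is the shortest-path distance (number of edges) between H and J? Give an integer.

One shortest route is H – E – J, which uses 2 edges, and H and J are not directly tied, so nothing shorter exists. So d(H,J) = 2.

2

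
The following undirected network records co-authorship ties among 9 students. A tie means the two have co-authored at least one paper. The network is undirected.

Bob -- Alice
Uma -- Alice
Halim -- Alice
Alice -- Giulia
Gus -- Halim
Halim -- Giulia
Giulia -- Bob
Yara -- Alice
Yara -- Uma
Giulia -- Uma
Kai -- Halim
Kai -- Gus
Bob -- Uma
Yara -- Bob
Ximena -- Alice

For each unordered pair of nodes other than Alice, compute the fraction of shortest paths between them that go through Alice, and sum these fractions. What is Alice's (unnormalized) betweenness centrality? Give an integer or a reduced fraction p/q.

Pairs whose geodesics pass through Alice — Halim–Ximena: 1; Halim–Uma: 1/2; Halim–Bob: 1/2; Halim–Yara: 1; Gus–Ximena: 1; Gus–Uma: 1/2; Gus–Bob: 1/2; Gus–Yara: 1; Kai–Ximena: 1; Kai–Uma: 1/2; Kai–Bob: 1/2; Kai–Yara: 1; Ximena–Uma: 1; Ximena–Bob: 1 … (+3 more pairs).
All other pairs contribute 0.
Summing the contributions gives betweenness(Alice) = 40/3.

40/3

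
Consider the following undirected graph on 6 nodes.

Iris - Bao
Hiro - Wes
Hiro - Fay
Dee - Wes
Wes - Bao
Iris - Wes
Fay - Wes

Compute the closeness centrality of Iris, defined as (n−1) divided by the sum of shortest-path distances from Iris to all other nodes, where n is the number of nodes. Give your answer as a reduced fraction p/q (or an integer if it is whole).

Distances from Iris: Bao:1, Dee:2, Fay:2, Hiro:2, Wes:1. Sum = 8.
n = 6, so closeness = 5/8.

5/8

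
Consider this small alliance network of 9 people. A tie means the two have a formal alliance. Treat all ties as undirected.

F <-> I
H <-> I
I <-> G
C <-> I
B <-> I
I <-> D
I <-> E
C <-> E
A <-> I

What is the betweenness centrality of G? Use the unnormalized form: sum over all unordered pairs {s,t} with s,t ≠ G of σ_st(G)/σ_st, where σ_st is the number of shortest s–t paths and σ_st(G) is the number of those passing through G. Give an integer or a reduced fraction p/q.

No shortest path between any pair of other nodes passes through G.
Summing the contributions gives betweenness(G) = 0.

0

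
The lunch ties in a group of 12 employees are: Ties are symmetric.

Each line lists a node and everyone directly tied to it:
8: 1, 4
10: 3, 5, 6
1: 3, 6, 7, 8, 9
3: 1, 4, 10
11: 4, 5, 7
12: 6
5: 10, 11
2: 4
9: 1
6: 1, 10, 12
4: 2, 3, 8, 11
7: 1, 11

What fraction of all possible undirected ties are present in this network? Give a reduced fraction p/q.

There are 15 edges and 12 nodes, so the maximum possible is C(12,2) = 66.
Density = 15/66 = 5/22.

5/22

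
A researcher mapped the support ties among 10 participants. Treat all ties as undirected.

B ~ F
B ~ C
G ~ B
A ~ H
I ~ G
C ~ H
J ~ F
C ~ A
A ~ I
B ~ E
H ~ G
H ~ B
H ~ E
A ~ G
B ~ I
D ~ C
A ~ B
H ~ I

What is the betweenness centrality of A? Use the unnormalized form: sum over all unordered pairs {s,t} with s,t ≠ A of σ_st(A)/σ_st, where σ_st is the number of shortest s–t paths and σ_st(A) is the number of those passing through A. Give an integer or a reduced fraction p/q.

4/3

Pairs whose geodesics pass through A — D–G: 1/3; D–I: 1/3; G–C: 1/3; C–I: 1/3.
All other pairs contribute 0.
Summing the contributions gives betweenness(A) = 4/3.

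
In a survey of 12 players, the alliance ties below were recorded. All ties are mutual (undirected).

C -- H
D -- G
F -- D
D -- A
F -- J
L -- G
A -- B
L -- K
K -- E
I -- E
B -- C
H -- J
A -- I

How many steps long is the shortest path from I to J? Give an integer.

4

One shortest route is I – A – D – F – J, which uses 4 edges, and at distance 3 from I we only reach {C, F, G, L}, which does not include J. So d(I,J) = 4.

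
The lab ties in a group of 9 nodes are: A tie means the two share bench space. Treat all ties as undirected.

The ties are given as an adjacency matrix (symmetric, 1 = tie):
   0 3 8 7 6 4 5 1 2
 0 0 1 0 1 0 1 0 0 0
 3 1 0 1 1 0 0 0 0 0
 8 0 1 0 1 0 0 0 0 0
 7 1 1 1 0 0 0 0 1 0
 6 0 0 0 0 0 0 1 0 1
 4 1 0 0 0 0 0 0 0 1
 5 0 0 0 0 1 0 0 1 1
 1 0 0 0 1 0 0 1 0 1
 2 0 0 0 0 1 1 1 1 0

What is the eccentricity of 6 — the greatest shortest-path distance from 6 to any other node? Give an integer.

Distances from 6: 0:3, 1:2, 2:1, 3:4, 4:2, 5:1, 7:3, 8:4.
The largest is 4 (to 3 and 8), so the eccentricity of 6 is 4.

4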